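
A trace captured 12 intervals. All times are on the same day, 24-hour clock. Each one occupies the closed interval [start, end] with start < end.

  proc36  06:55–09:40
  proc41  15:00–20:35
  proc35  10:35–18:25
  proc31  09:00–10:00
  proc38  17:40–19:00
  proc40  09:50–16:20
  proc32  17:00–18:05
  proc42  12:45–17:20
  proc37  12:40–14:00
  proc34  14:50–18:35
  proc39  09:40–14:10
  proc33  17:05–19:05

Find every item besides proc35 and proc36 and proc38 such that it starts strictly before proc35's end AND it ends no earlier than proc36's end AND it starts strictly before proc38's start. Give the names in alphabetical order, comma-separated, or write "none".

proc31, proc32, proc33, proc34, proc37, proc39, proc40, proc41, proc42

Conditions: its start is strictly before proc35's end (X.start < 18:25) AND its end is no earlier than proc36's end (X.end >= 09:40) AND its start is strictly before proc38's start (X.start < 17:40).
proc31: start 09:00 < 18:25? ✓; end 10:00 >= 09:40? ✓; start 09:00 < 17:40? ✓ → yes.
proc32: start 17:00 < 18:25? ✓; end 18:05 >= 09:40? ✓; start 17:00 < 17:40? ✓ → yes.
proc33: start 17:05 < 18:25? ✓; end 19:05 >= 09:40? ✓; start 17:05 < 17:40? ✓ → yes.
proc34: start 14:50 < 18:25? ✓; end 18:35 >= 09:40? ✓; start 14:50 < 17:40? ✓ → yes.
proc37: start 12:40 < 18:25? ✓; end 14:00 >= 09:40? ✓; start 12:40 < 17:40? ✓ → yes.
proc39: start 09:40 < 18:25? ✓; end 14:10 >= 09:40? ✓; start 09:40 < 17:40? ✓ → yes.
proc40: start 09:50 < 18:25? ✓; end 16:20 >= 09:40? ✓; start 09:50 < 17:40? ✓ → yes.
proc41: start 15:00 < 18:25? ✓; end 20:35 >= 09:40? ✓; start 15:00 < 17:40? ✓ → yes.
proc42: start 12:45 < 18:25? ✓; end 17:20 >= 09:40? ✓; start 12:45 < 17:40? ✓ → yes.
Result: proc31, proc32, proc33, proc34, proc37, proc39, proc40, proc41, proc42.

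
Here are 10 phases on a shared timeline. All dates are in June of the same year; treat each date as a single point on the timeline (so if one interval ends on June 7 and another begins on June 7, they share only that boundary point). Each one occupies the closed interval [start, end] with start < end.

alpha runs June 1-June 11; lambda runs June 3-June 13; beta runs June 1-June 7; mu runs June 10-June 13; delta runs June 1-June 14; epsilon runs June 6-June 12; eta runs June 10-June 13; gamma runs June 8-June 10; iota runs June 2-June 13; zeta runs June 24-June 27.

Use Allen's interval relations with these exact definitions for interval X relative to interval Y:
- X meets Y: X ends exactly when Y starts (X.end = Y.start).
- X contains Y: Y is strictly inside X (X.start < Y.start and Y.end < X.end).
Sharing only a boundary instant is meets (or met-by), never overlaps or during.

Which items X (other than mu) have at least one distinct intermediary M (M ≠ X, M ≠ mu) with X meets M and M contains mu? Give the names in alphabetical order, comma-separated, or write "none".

none

Target mu = [June 10, June 13].
Intermediaries M with M contains mu: delta.
Via delta — items with X meets delta: none.
Union: none.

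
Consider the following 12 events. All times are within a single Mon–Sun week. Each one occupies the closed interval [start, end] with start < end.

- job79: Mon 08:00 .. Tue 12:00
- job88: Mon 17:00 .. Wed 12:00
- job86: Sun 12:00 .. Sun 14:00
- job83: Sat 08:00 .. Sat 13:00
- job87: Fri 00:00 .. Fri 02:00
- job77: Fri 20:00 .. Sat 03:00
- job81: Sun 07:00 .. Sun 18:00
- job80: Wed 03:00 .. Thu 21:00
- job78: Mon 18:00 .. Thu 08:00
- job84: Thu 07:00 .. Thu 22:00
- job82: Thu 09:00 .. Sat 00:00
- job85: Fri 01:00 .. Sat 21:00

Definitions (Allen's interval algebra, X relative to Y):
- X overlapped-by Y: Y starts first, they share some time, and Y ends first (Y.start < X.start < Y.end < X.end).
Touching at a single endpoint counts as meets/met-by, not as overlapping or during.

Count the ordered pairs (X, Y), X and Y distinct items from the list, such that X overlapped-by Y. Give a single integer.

Checking all 132 ordered pairs for relation 'overlapped-by'; matching pairs in alphabetical order:
(job77, job82): job77 overlapped-by job82 ✓
(job78, job79): job78 overlapped-by job79 ✓
(job78, job88): job78 overlapped-by job88 ✓
(job80, job78): job80 overlapped-by job78 ✓
(job80, job88): job80 overlapped-by job88 ✓
(job82, job80): job82 overlapped-by job80 ✓
(job82, job84): job82 overlapped-by job84 ✓
(job84, job78): job84 overlapped-by job78 ✓
(job84, job80): job84 overlapped-by job80 ✓
(job85, job82): job85 overlapped-by job82 ✓
(job85, job87): job85 overlapped-by job87 ✓
(job88, job79): job88 overlapped-by job79 ✓
Count: 12.

12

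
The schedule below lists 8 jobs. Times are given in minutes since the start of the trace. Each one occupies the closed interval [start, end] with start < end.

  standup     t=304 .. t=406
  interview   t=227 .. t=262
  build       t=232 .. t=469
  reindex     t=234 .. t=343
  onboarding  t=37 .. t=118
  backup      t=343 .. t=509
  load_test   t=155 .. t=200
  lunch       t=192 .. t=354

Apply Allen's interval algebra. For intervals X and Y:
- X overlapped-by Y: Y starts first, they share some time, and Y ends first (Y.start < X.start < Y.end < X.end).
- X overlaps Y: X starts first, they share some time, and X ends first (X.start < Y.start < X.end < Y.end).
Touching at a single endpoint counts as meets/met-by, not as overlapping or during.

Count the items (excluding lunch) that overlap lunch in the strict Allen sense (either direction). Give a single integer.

Target lunch = [t=192, t=354].
backup [t=343, t=509] → overlapped-by → counts.
build [t=232, t=469] → overlapped-by → counts.
interview [t=227, t=262] → during → no.
load_test [t=155, t=200] → overlaps → counts.
onboarding [t=37, t=118] → before → no.
reindex [t=234, t=343] → during → no.
standup [t=304, t=406] → overlapped-by → counts.
Total: 4.

4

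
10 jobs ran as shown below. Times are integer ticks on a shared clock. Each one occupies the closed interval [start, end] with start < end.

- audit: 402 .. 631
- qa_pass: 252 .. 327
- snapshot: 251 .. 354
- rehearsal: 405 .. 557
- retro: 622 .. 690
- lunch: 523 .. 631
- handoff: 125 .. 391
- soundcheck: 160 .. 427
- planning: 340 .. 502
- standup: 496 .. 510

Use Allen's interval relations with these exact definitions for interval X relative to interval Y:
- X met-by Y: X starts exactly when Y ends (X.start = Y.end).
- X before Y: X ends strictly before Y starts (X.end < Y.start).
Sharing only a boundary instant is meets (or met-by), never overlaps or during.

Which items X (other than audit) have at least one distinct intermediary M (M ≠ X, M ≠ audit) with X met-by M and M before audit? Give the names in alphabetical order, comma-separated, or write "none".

Target audit = [402, 631].
Intermediaries M with M before audit: handoff, qa_pass, snapshot.
Via handoff — items with X met-by handoff: none.
Via qa_pass — items with X met-by qa_pass: none.
Via snapshot — items with X met-by snapshot: none.
Union: none.

none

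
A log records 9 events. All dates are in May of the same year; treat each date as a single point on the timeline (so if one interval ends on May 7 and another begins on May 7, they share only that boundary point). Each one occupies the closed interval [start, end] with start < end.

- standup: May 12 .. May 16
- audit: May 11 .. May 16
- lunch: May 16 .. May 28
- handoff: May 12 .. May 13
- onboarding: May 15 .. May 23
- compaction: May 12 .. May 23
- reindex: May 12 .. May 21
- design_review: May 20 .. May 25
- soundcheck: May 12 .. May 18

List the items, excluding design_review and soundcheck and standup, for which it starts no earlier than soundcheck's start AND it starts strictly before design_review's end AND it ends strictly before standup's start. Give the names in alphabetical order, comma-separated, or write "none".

none

Conditions: its start is no earlier than soundcheck's start (X.start >= May 12) AND its start is strictly before design_review's end (X.start < May 25) AND its end is strictly before standup's start (X.end < May 12).
audit: start May 11 >= May 12? ✗; start May 11 < May 25? ✓; end May 16 < May 12? ✗ → no.
compaction: start May 12 >= May 12? ✓; start May 12 < May 25? ✓; end May 23 < May 12? ✗ → no.
handoff: start May 12 >= May 12? ✓; start May 12 < May 25? ✓; end May 13 < May 12? ✗ → no.
lunch: start May 16 >= May 12? ✓; start May 16 < May 25? ✓; end May 28 < May 12? ✗ → no.
onboarding: start May 15 >= May 12? ✓; start May 15 < May 25? ✓; end May 23 < May 12? ✗ → no.
reindex: start May 12 >= May 12? ✓; start May 12 < May 25? ✓; end May 21 < May 12? ✗ → no.
Result: none.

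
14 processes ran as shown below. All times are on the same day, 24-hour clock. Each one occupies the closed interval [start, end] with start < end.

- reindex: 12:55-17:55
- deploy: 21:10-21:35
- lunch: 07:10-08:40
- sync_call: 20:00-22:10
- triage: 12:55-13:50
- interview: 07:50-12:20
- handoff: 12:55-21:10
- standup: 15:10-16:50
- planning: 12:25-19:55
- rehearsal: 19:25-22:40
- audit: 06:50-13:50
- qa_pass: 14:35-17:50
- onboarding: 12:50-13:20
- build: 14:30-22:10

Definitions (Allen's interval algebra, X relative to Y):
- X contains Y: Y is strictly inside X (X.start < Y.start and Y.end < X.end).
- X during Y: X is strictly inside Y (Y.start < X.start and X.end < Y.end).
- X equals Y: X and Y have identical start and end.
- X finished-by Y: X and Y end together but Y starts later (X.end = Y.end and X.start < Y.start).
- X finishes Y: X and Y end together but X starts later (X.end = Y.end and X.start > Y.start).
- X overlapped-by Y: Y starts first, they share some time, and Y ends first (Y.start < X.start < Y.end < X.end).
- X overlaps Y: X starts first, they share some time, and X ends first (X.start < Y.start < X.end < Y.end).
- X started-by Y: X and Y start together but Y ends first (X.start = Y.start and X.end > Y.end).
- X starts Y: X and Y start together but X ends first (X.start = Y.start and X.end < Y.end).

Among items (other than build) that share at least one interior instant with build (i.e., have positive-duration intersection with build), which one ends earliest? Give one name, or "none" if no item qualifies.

standup

Target build = [14:30, 22:10].
audit [06:50, 13:50] → before → excluded.
deploy [21:10, 21:35] → during → candidate.
handoff [12:55, 21:10] → overlaps → candidate.
interview [07:50, 12:20] → before → excluded.
lunch [07:10, 08:40] → before → excluded.
onboarding [12:50, 13:20] → before → excluded.
planning [12:25, 19:55] → overlaps → candidate.
qa_pass [14:35, 17:50] → during → candidate.
rehearsal [19:25, 22:40] → overlapped-by → candidate.
reindex [12:55, 17:55] → overlaps → candidate.
standup [15:10, 16:50] → during → candidate.
sync_call [20:00, 22:10] → finishes → candidate.
triage [12:55, 13:50] → before → excluded.
Among candidates, earliest end is 16:50 → standup.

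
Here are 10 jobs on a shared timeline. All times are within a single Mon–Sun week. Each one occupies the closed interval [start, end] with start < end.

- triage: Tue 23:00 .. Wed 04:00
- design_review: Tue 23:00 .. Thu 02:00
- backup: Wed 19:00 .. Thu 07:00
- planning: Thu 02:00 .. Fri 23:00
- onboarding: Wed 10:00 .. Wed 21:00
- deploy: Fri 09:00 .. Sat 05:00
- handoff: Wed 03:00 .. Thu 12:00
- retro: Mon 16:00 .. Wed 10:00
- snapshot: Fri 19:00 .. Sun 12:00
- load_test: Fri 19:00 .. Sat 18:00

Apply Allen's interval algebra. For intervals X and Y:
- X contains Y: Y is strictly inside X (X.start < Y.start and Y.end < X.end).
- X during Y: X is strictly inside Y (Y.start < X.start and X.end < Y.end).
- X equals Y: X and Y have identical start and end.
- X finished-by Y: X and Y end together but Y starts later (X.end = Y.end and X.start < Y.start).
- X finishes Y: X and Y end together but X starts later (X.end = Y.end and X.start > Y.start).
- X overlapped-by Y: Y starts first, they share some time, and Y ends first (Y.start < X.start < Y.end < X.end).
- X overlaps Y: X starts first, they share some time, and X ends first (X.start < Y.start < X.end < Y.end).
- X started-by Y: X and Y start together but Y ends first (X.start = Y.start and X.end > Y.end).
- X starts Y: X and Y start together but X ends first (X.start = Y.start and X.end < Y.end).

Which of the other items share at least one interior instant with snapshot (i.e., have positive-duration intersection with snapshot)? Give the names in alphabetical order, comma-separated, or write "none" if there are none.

deploy, load_test, planning

Target snapshot = [Fri 19:00, Sun 12:00].
backup [Wed 19:00, Thu 07:00] → before → no.
deploy [Fri 09:00, Sat 05:00] → overlaps → yes.
design_review [Tue 23:00, Thu 02:00] → before → no.
handoff [Wed 03:00, Thu 12:00] → before → no.
load_test [Fri 19:00, Sat 18:00] → starts → yes.
onboarding [Wed 10:00, Wed 21:00] → before → no.
planning [Thu 02:00, Fri 23:00] → overlaps → yes.
retro [Mon 16:00, Wed 10:00] → before → no.
triage [Tue 23:00, Wed 04:00] → before → no.
Result: deploy, load_test, planning.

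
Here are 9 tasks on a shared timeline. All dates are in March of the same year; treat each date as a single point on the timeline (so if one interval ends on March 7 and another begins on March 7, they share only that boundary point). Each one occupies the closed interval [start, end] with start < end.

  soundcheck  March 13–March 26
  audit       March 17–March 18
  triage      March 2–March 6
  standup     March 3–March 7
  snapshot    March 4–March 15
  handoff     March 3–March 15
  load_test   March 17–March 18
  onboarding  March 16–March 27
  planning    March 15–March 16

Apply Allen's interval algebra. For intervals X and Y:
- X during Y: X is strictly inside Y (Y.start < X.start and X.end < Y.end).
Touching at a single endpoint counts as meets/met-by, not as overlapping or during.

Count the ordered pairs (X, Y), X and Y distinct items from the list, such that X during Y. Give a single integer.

5

Checking all 72 ordered pairs for relation 'during'; matching pairs in alphabetical order:
(audit, onboarding): audit during onboarding ✓
(audit, soundcheck): audit during soundcheck ✓
(load_test, onboarding): load_test during onboarding ✓
(load_test, soundcheck): load_test during soundcheck ✓
(planning, soundcheck): planning during soundcheck ✓
Count: 5.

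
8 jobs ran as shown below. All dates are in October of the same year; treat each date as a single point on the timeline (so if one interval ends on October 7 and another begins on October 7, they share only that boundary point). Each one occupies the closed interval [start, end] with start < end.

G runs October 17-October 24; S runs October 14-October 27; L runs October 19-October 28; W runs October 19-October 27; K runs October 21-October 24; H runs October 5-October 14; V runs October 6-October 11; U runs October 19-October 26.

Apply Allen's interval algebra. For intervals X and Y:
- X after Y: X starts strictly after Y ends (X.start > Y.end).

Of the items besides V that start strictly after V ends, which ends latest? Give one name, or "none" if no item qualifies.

L

Target V = [October 6, October 11].
G [October 17, October 24] → after → candidate.
H [October 5, October 14] → contains → excluded.
K [October 21, October 24] → after → candidate.
L [October 19, October 28] → after → candidate.
S [October 14, October 27] → after → candidate.
U [October 19, October 26] → after → candidate.
W [October 19, October 27] → after → candidate.
Among candidates, latest end is October 28 → L.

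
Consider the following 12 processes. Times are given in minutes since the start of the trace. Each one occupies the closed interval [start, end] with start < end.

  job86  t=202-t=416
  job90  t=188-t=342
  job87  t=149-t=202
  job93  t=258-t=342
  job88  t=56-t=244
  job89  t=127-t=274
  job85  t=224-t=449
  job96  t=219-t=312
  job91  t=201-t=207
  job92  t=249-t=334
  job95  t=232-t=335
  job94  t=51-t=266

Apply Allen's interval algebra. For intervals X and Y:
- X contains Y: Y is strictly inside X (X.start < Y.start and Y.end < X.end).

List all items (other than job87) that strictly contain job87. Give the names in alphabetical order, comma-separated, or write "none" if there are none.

job88, job89, job94

Target job87 = [t=149, t=202].
job85 [t=224, t=449] → after → no.
job86 [t=202, t=416] → met-by → no.
job88 [t=56, t=244] → contains → yes.
job89 [t=127, t=274] → contains → yes.
job90 [t=188, t=342] → overlapped-by → no.
job91 [t=201, t=207] → overlapped-by → no.
job92 [t=249, t=334] → after → no.
job93 [t=258, t=342] → after → no.
job94 [t=51, t=266] → contains → yes.
job95 [t=232, t=335] → after → no.
job96 [t=219, t=312] → after → no.
Result: job88, job89, job94.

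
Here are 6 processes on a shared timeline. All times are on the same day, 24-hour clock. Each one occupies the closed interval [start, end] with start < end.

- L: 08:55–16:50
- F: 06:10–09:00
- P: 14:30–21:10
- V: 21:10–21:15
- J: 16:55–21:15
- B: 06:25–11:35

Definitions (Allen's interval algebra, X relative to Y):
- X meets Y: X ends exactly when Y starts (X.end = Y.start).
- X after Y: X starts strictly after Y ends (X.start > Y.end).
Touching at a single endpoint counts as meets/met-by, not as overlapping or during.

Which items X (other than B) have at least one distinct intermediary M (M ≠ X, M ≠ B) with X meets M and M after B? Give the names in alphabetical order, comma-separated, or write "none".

Target B = [06:25, 11:35].
Intermediaries M with M after B: J, P, V.
Via J — items with X meets J: none.
Via P — items with X meets P: none.
Via V — items with X meets V: P.
Union: P.

P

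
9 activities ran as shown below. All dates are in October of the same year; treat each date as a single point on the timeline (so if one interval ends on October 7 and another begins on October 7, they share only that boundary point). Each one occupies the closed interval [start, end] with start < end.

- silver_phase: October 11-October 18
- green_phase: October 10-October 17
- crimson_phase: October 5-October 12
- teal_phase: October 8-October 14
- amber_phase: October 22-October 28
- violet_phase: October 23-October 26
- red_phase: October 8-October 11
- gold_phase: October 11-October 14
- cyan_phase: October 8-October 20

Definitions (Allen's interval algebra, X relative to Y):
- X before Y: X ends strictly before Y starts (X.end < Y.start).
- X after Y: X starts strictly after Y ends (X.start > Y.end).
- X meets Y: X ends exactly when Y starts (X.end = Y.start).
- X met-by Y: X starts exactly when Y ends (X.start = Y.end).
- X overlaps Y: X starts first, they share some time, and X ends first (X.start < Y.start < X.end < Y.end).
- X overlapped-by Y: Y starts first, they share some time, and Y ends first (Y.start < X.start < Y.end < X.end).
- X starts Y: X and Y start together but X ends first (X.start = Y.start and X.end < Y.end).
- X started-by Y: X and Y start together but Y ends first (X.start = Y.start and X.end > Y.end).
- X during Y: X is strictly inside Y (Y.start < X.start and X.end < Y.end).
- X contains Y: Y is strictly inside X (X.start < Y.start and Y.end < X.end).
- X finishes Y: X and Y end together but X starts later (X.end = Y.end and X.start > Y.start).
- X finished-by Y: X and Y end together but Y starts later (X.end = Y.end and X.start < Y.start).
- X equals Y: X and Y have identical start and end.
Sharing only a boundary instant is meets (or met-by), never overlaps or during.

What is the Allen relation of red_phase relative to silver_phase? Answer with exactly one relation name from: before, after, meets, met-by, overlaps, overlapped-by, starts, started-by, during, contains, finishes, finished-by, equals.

red_phase = [October 8, October 11]; silver_phase = [October 11, October 18].
Compare endpoints: red_phase.start < silver_phase.start, red_phase.start < silver_phase.end, red_phase.end = silver_phase.start, red_phase.end < silver_phase.end.
That pattern is 'meets'.

meets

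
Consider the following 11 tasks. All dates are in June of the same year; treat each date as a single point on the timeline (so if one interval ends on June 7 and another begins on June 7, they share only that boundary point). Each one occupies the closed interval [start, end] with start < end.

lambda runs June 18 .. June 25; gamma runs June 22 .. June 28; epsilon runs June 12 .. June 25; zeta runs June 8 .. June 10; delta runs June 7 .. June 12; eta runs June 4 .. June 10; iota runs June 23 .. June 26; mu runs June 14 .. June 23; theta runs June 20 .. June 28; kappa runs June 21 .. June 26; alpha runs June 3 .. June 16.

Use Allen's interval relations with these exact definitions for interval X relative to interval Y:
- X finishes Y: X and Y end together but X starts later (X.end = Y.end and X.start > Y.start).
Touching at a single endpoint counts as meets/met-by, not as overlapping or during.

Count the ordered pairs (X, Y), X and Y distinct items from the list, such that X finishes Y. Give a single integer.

Checking all 110 ordered pairs for relation 'finishes'; matching pairs in alphabetical order:
(gamma, theta): gamma finishes theta ✓
(iota, kappa): iota finishes kappa ✓
(lambda, epsilon): lambda finishes epsilon ✓
(zeta, eta): zeta finishes eta ✓
Count: 4.

4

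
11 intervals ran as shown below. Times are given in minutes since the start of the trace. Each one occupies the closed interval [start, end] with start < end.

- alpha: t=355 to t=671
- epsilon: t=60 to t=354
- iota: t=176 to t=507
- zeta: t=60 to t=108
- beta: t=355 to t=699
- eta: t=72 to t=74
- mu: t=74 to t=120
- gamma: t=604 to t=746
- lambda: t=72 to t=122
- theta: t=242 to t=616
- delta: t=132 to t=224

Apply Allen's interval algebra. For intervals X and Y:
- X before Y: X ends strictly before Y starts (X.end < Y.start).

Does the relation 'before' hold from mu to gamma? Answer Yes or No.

Yes

mu = [t=74, t=120], gamma = [t=604, t=746].
Actual relation of mu to gamma: before.
Asked whether 'before' holds → Yes.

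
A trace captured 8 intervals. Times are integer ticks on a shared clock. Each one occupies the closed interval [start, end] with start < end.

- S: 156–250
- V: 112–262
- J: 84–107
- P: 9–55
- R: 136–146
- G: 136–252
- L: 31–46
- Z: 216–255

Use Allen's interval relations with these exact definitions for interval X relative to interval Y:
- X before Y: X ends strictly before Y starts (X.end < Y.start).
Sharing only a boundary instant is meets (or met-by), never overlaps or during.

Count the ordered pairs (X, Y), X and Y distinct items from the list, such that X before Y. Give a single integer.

19

Checking all 56 ordered pairs for relation 'before'; matching pairs in alphabetical order:
(J, G): J before G ✓
(J, R): J before R ✓
(J, S): J before S ✓
(J, V): J before V ✓
(J, Z): J before Z ✓
(L, G): L before G ✓
(L, J): L before J ✓
(L, R): L before R ✓
(L, S): L before S ✓
(L, V): L before V ✓
(L, Z): L before Z ✓
(P, G): P before G ✓
(P, J): P before J ✓
(P, R): P before R ✓
(P, S): P before S ✓
(P, V): P before V ✓
(P, Z): P before Z ✓
(R, S): R before S ✓
(R, Z): R before Z ✓
Count: 19.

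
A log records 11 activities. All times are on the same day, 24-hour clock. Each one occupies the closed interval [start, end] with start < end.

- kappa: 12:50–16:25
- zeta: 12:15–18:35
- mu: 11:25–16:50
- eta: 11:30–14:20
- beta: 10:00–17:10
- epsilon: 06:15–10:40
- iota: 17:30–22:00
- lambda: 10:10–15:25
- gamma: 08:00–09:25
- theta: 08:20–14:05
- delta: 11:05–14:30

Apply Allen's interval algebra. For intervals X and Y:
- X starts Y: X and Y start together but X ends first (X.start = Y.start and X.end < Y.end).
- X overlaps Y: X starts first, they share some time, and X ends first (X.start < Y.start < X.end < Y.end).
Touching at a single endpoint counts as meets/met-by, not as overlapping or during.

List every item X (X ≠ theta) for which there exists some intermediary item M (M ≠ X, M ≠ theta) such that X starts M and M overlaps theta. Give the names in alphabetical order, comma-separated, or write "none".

Target theta = [08:20, 14:05].
Intermediaries M with M overlaps theta: epsilon, gamma.
Via epsilon — items with X starts epsilon: none.
Via gamma — items with X starts gamma: none.
Union: none.

none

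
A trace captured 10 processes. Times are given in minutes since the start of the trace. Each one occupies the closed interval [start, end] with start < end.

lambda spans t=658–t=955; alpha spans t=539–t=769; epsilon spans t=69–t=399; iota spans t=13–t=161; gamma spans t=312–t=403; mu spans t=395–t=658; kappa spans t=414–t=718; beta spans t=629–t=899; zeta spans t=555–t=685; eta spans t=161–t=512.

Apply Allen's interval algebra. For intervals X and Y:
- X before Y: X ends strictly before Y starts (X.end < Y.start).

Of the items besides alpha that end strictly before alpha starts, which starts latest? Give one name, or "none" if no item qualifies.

gamma

Target alpha = [t=539, t=769].
beta [t=629, t=899] → overlapped-by → excluded.
epsilon [t=69, t=399] → before → candidate.
eta [t=161, t=512] → before → candidate.
gamma [t=312, t=403] → before → candidate.
iota [t=13, t=161] → before → candidate.
kappa [t=414, t=718] → overlaps → excluded.
lambda [t=658, t=955] → overlapped-by → excluded.
mu [t=395, t=658] → overlaps → excluded.
zeta [t=555, t=685] → during → excluded.
Among candidates, latest start is t=312 → gamma.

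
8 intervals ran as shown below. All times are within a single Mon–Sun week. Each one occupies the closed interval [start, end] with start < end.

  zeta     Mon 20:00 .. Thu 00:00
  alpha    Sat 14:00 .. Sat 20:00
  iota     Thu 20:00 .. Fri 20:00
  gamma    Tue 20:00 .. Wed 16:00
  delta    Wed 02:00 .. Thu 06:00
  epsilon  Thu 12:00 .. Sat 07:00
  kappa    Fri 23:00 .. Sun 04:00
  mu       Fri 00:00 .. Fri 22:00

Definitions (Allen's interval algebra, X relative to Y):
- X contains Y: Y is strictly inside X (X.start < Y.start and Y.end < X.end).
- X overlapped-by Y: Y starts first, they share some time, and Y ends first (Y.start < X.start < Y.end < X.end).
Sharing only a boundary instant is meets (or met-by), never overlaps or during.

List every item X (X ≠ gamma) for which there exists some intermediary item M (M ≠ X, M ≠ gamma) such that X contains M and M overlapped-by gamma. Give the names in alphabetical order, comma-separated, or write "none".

Target gamma = [Tue 20:00, Wed 16:00].
Intermediaries M with M overlapped-by gamma: delta.
Via delta — items with X contains delta: none.
Union: none.

none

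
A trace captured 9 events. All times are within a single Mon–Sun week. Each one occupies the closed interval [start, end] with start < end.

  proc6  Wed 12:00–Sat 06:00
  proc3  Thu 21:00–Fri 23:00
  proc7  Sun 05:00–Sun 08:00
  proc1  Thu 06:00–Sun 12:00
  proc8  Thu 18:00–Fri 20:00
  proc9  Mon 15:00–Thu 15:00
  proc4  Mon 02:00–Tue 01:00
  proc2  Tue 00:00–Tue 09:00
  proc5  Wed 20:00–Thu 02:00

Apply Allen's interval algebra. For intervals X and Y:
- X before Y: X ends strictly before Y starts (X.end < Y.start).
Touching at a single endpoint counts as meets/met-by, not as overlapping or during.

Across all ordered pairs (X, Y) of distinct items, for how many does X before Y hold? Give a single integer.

Checking all 72 ordered pairs for relation 'before'; matching pairs in alphabetical order:
(proc2, proc1): proc2 before proc1 ✓
(proc2, proc3): proc2 before proc3 ✓
(proc2, proc5): proc2 before proc5 ✓
(proc2, proc6): proc2 before proc6 ✓
(proc2, proc7): proc2 before proc7 ✓
(proc2, proc8): proc2 before proc8 ✓
(proc3, proc7): proc3 before proc7 ✓
(proc4, proc1): proc4 before proc1 ✓
(proc4, proc3): proc4 before proc3 ✓
(proc4, proc5): proc4 before proc5 ✓
(proc4, proc6): proc4 before proc6 ✓
(proc4, proc7): proc4 before proc7 ✓
(proc4, proc8): proc4 before proc8 ✓
(proc5, proc1): proc5 before proc1 ✓
(proc5, proc3): proc5 before proc3 ✓
(proc5, proc7): proc5 before proc7 ✓
(proc5, proc8): proc5 before proc8 ✓
(proc6, proc7): proc6 before proc7 ✓
(proc8, proc7): proc8 before proc7 ✓
(proc9, proc3): proc9 before proc3 ✓
(proc9, proc7): proc9 before proc7 ✓
(proc9, proc8): proc9 before proc8 ✓
Count: 22.

22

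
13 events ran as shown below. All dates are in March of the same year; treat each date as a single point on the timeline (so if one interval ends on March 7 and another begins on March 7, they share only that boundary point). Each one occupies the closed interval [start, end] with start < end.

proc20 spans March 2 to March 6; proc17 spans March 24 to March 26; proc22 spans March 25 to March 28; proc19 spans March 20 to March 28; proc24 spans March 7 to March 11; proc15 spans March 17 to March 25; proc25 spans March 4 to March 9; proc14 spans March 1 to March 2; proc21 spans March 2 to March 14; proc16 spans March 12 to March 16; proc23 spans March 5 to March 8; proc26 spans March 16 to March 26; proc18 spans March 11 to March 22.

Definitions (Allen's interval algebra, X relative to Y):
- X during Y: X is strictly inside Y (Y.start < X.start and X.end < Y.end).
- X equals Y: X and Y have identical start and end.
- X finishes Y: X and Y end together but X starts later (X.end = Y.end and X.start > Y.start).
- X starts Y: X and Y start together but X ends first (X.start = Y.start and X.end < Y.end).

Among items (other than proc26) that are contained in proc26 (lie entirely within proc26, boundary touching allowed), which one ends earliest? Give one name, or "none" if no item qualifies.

proc15

Target proc26 = [March 16, March 26].
proc14 [March 1, March 2] → before → excluded.
proc15 [March 17, March 25] → during → candidate.
proc16 [March 12, March 16] → meets → excluded.
proc17 [March 24, March 26] → finishes → candidate.
proc18 [March 11, March 22] → overlaps → excluded.
proc19 [March 20, March 28] → overlapped-by → excluded.
proc20 [March 2, March 6] → before → excluded.
proc21 [March 2, March 14] → before → excluded.
proc22 [March 25, March 28] → overlapped-by → excluded.
proc23 [March 5, March 8] → before → excluded.
proc24 [March 7, March 11] → before → excluded.
proc25 [March 4, March 9] → before → excluded.
Among candidates, earliest end is March 25 → proc15.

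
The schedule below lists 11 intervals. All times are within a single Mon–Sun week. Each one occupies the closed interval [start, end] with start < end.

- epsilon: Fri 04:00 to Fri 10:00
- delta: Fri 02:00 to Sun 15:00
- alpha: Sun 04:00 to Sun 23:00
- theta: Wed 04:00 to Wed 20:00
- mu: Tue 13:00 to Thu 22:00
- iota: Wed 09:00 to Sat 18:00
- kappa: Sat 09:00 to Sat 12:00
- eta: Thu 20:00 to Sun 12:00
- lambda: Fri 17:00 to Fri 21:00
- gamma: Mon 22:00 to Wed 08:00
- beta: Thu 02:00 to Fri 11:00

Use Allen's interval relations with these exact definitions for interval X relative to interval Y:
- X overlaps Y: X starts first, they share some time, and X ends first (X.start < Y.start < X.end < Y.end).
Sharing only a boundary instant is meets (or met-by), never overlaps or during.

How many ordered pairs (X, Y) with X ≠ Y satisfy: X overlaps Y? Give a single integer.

Checking all 110 ordered pairs for relation 'overlaps'; matching pairs in alphabetical order:
(beta, delta): beta overlaps delta ✓
(beta, eta): beta overlaps eta ✓
(delta, alpha): delta overlaps alpha ✓
(eta, alpha): eta overlaps alpha ✓
(eta, delta): eta overlaps delta ✓
(gamma, mu): gamma overlaps mu ✓
(gamma, theta): gamma overlaps theta ✓
(iota, delta): iota overlaps delta ✓
(iota, eta): iota overlaps eta ✓
(mu, beta): mu overlaps beta ✓
(mu, eta): mu overlaps eta ✓
(mu, iota): mu overlaps iota ✓
(theta, iota): theta overlaps iota ✓
Count: 13.

13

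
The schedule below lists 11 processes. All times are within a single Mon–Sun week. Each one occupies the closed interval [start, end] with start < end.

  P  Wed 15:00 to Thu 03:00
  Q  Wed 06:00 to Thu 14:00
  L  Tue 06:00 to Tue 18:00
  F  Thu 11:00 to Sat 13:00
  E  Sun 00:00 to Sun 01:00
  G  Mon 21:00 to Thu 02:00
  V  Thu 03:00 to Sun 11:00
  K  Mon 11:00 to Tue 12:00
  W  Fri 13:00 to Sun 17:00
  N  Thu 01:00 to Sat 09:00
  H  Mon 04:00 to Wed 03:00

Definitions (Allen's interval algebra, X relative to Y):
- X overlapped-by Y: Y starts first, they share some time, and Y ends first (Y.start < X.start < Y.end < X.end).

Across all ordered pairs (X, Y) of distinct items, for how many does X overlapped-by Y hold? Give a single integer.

15

Checking all 110 ordered pairs for relation 'overlapped-by'; matching pairs in alphabetical order:
(F, N): F overlapped-by N ✓
(F, Q): F overlapped-by Q ✓
(G, H): G overlapped-by H ✓
(G, K): G overlapped-by K ✓
(L, K): L overlapped-by K ✓
(N, G): N overlapped-by G ✓
(N, P): N overlapped-by P ✓
(N, Q): N overlapped-by Q ✓
(P, G): P overlapped-by G ✓
(Q, G): Q overlapped-by G ✓
(V, N): V overlapped-by N ✓
(V, Q): V overlapped-by Q ✓
(W, F): W overlapped-by F ✓
(W, N): W overlapped-by N ✓
(W, V): W overlapped-by V ✓
Count: 15.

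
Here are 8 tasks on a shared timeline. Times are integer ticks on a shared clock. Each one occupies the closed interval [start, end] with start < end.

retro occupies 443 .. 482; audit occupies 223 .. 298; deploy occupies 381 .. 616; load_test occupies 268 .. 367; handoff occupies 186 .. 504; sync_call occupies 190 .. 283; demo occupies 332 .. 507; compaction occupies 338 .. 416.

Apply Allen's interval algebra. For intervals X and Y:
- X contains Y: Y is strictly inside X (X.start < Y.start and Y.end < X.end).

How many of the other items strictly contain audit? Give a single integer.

1

Target audit = [223, 298].
compaction [338, 416] → after → no.
demo [332, 507] → after → no.
deploy [381, 616] → after → no.
handoff [186, 504] → contains → counts.
load_test [268, 367] → overlapped-by → no.
retro [443, 482] → after → no.
sync_call [190, 283] → overlaps → no.
Total: 1.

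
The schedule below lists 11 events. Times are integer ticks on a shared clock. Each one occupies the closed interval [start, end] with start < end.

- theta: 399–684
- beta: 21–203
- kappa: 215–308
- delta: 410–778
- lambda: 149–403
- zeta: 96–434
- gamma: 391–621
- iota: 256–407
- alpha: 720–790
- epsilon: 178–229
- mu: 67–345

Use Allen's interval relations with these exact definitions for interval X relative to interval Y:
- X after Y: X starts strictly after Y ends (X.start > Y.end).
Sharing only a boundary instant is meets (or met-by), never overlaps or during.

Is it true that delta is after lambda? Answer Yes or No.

Yes

delta = [410, 778], lambda = [149, 403].
Actual relation of delta to lambda: after.
Asked whether 'after' holds → Yes.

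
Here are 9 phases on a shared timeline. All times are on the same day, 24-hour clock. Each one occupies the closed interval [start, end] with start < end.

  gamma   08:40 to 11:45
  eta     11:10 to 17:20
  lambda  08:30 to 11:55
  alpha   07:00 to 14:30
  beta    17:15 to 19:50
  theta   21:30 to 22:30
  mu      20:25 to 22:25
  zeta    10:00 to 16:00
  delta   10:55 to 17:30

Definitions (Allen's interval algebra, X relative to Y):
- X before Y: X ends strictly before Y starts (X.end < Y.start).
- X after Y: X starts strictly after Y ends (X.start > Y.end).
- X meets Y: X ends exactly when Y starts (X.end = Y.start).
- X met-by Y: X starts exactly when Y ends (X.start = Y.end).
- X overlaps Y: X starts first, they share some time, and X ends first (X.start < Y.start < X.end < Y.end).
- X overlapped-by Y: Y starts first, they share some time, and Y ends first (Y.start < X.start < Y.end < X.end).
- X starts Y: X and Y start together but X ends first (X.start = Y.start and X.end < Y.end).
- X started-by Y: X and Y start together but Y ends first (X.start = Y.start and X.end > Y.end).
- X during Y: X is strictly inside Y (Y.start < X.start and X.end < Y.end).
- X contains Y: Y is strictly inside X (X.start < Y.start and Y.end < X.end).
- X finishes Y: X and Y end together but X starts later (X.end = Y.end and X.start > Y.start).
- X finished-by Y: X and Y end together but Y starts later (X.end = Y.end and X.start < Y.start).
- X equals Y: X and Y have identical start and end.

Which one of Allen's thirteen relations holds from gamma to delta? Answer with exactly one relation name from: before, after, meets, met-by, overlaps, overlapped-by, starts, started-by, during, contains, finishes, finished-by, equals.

overlaps

gamma = [08:40, 11:45]; delta = [10:55, 17:30].
Compare endpoints: gamma.start < delta.start, gamma.start < delta.end, gamma.end > delta.start, gamma.end < delta.end.
That pattern is 'overlaps'.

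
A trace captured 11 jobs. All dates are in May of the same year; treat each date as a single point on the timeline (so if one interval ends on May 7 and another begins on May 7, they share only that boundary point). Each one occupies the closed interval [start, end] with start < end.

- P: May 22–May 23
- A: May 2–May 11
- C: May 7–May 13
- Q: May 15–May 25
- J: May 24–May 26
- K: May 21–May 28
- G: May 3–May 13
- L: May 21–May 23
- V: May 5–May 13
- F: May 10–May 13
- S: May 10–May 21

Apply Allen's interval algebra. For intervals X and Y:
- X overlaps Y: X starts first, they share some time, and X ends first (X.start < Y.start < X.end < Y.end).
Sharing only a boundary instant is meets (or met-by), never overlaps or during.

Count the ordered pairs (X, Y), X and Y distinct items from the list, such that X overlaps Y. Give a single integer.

Checking all 110 ordered pairs for relation 'overlaps'; matching pairs in alphabetical order:
(A, C): A overlaps C ✓
(A, F): A overlaps F ✓
(A, G): A overlaps G ✓
(A, S): A overlaps S ✓
(A, V): A overlaps V ✓
(C, S): C overlaps S ✓
(G, S): G overlaps S ✓
(Q, J): Q overlaps J ✓
(Q, K): Q overlaps K ✓
(S, Q): S overlaps Q ✓
(V, S): V overlaps S ✓
Count: 11.

11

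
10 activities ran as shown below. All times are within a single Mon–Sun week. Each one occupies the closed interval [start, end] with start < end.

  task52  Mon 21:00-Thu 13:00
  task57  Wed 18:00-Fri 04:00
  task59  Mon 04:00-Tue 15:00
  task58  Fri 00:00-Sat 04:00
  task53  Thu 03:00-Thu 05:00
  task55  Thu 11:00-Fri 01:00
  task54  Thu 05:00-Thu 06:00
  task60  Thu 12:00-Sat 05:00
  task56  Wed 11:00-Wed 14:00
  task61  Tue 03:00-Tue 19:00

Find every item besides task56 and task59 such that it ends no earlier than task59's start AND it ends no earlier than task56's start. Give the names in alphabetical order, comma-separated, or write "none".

Conditions: its end is no earlier than task59's start (X.end >= Mon 04:00) AND its end is no earlier than task56's start (X.end >= Wed 11:00).
task52: end Thu 13:00 >= Mon 04:00? ✓; end Thu 13:00 >= Wed 11:00? ✓ → yes.
task53: end Thu 05:00 >= Mon 04:00? ✓; end Thu 05:00 >= Wed 11:00? ✓ → yes.
task54: end Thu 06:00 >= Mon 04:00? ✓; end Thu 06:00 >= Wed 11:00? ✓ → yes.
task55: end Fri 01:00 >= Mon 04:00? ✓; end Fri 01:00 >= Wed 11:00? ✓ → yes.
task57: end Fri 04:00 >= Mon 04:00? ✓; end Fri 04:00 >= Wed 11:00? ✓ → yes.
task58: end Sat 04:00 >= Mon 04:00? ✓; end Sat 04:00 >= Wed 11:00? ✓ → yes.
task60: end Sat 05:00 >= Mon 04:00? ✓; end Sat 05:00 >= Wed 11:00? ✓ → yes.
task61: end Tue 19:00 >= Mon 04:00? ✓; end Tue 19:00 >= Wed 11:00? ✗ → no.
Result: task52, task53, task54, task55, task57, task58, task60.

task52, task53, task54, task55, task57, task58, task60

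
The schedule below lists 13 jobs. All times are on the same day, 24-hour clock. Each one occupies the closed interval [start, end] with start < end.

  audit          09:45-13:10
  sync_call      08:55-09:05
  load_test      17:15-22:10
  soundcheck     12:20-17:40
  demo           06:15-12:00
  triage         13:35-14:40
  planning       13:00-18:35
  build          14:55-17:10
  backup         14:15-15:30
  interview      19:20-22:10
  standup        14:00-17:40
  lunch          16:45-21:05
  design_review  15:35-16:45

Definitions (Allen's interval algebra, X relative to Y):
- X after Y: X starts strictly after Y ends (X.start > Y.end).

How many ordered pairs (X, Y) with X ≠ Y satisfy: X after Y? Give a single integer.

45

Checking all 156 ordered pairs for relation 'after'; matching pairs in alphabetical order:
(audit, sync_call): audit after sync_call ✓
(backup, audit): backup after audit ✓
(backup, demo): backup after demo ✓
(backup, sync_call): backup after sync_call ✓
(build, audit): build after audit ✓
(build, demo): build after demo ✓
(build, sync_call): build after sync_call ✓
(build, triage): build after triage ✓
(design_review, audit): design_review after audit ✓
(design_review, backup): design_review after backup ✓
(design_review, demo): design_review after demo ✓
(design_review, sync_call): design_review after sync_call ✓
(design_review, triage): design_review after triage ✓
(interview, audit): interview after audit ✓
(interview, backup): interview after backup ✓
(interview, build): interview after build ✓
(interview, demo): interview after demo ✓
(interview, design_review): interview after design_review ✓
(interview, planning): interview after planning ✓
(interview, soundcheck): interview after soundcheck ✓
(interview, standup): interview after standup ✓
(interview, sync_call): interview after sync_call ✓
(interview, triage): interview after triage ✓
(load_test, audit): load_test after audit ✓
... plus 21 further pairs not listed.
Count: 45.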